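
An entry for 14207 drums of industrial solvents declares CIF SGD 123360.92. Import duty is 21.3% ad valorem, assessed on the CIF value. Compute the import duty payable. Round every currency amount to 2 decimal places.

Import duty = 123360.92 × 21.3% = 26275.88

Import duty: SGD 26275.88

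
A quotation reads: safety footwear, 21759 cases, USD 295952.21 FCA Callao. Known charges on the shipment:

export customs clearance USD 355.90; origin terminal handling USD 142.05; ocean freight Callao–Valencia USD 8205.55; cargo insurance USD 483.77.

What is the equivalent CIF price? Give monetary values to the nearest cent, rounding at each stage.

Not relevant to the conversion: export clearance — on the seller under both FCA and CIF; already in the FCA price and stays in the CIF price.
From FCA to CIF, the seller additionally bears: origin terminal, freight, insurance.
CIF price = 295952.21 + 142.05 + 8205.55 + 483.77 = 304783.58

CIF price: USD 304783.58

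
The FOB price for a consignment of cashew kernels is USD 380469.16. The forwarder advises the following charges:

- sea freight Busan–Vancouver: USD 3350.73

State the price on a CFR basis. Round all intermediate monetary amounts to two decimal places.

CFR price: USD 383819.89

From FOB to CFR, the seller additionally bears: freight.
CFR price = 380469.16 + 3350.73 = 383819.89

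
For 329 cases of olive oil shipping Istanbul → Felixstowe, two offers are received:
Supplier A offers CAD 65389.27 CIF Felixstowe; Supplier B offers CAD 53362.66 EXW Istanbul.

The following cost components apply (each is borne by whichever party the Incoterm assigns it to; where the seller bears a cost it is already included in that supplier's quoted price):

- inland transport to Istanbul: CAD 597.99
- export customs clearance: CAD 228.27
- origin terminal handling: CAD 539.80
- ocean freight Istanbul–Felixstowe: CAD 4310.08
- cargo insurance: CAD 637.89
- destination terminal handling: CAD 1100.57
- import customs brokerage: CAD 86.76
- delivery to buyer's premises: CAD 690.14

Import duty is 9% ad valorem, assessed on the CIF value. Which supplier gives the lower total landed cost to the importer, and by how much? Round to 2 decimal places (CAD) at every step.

Supplier B is cheaper by CAD 6226.71

Supplier A (CIF):
The CIF price already equals the CIF value: 65389.27
Import duty = 65389.27 × 9% = 5885.03
Buyer bears (A): 1100.57 + 86.76 + 690.14 = 1877.47
Landed cost (A) = invoice 65389.27 + 1877.47 + duty 5885.03 = 73151.77
Supplier B (EXW):
CIF value = EXW price + inland to port + export clearance + origin terminal + freight + insurance = 53362.66 + 597.99 + 228.27 + 539.80 + 4310.08 + 637.89 = 59676.69
Import duty = 59676.69 × 9% = 5370.90
Buyer bears (B): 597.99 + 228.27 + 539.80 + 4310.08 + 637.89 + 1100.57 + 86.76 + 690.14 = 8191.50
Landed cost (B) = invoice 53362.66 + 8191.50 + duty 5370.90 = 66925.06
Difference = |73151.77 − 66925.06| = 6226.71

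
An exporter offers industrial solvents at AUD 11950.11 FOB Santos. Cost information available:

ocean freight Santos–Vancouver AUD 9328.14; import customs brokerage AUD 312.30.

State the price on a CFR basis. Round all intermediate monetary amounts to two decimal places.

Not relevant to the conversion: brokerage — on the buyer under both terms; not part of either seller's price.
From FOB to CFR, the seller additionally bears: freight.
CFR price = 11950.11 + 9328.14 = 21278.25

CFR price: AUD 21278.25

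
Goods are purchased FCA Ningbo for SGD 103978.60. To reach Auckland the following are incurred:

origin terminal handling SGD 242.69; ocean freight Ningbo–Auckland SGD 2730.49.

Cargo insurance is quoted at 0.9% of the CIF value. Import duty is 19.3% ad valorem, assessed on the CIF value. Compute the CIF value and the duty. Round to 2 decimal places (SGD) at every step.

Let C be the CIF value. C = FCA price + pre-shipment costs + freight + 0.9% × C
C − 0.9% × C = 103978.60 + 242.69 + 2730.49
0.991 × C = 106951.78
C = 106951.78 / 0.991 = 107923.09
Insurance premium = 0.9% × 107923.09 = 971.31
Import duty = 107923.09 × 19.3% = 20829.16

CIF value: SGD 107923.09; import duty: SGD 20829.16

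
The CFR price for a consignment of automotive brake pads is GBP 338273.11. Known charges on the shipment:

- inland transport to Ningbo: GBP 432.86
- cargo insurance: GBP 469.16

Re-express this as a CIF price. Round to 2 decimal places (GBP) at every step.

CIF price: GBP 338742.27

Not relevant to the conversion: inland to port — on the seller under both CFR and CIF; already in the CFR price and stays in the CIF price.
From CFR to CIF, the seller additionally bears: insurance.
CIF price = 338273.11 + 469.16 = 338742.27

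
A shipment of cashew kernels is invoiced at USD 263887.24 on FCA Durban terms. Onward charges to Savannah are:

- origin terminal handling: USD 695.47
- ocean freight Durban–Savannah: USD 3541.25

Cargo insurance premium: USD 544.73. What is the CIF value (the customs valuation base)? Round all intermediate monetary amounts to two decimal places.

CIF value: USD 268668.69

CIF = FCA price + pre-shipment costs + freight + insurance
CIF = 263887.24 + 695.47 + 3541.25 + 544.73 = 268668.69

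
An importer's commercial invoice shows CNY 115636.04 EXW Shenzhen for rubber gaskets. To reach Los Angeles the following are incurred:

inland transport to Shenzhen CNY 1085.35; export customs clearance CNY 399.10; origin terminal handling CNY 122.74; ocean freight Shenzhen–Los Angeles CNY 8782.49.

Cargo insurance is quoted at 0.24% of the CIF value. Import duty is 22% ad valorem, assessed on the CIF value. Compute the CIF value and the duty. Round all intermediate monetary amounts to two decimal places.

CIF value: CNY 126328.91; import duty: CNY 27792.36

Let C be the CIF value. C = EXW price + pre-shipment costs + freight + 0.24% × C
C − 0.24% × C = 115636.04 + 1085.35 + 399.10 + 122.74 + 8782.49
0.9976 × C = 126025.72
C = 126025.72 / 0.9976 = 126328.91
Insurance premium = 0.24% × 126328.91 = 303.19
Import duty = 126328.91 × 22% = 27792.36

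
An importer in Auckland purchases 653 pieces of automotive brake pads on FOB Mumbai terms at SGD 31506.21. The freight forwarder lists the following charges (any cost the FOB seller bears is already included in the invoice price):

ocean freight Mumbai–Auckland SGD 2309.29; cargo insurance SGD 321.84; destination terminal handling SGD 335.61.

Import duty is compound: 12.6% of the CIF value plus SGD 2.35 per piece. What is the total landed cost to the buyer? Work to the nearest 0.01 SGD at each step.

Total landed cost: SGD 40308.80

FOB: the seller bears costs until goods are on board at the origin port; the buyer bears freight, insurance and all costs thereafter.
CIF value = FOB price + freight + insurance = 31506.21 + 2309.29 + 321.84 = 34137.34
Ad valorem component: 34137.34 × 12.6% = 4301.30
Specific component: 653 × 2.35 = 1534.55
Import duty = 4301.30 + 1534.55 = 5835.85
Buyer bears: freight 2309.29 + insurance 321.84 + destination terminal 335.61 + duty 5835.85 = 8802.59
Landed cost = invoice 31506.21 + 8802.59 = 40308.80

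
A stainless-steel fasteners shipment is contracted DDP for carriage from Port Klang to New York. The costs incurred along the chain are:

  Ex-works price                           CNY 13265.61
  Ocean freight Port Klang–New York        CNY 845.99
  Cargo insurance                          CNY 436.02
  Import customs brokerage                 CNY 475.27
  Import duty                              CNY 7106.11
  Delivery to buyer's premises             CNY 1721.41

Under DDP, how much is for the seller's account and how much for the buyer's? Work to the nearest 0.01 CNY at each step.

Seller: CNY 23850.41; buyer: CNY 0.00

DDP: the seller bears all costs including import duty.
Seller's account: goods 13265.61 + freight 845.99 + insurance 436.02 + brokerage 475.27 + duty 7106.11 + delivery 1721.41 = 23850.41
Buyer's account: 0.00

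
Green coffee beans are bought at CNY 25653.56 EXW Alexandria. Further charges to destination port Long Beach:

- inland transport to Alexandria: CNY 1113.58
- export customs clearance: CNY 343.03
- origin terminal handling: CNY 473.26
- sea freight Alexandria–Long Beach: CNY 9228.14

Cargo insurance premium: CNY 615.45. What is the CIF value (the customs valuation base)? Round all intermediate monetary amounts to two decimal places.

CIF value: CNY 37427.02

CIF = EXW price + pre-shipment costs + freight + insurance
CIF = 25653.56 + 1113.58 + 343.03 + 473.26 + 9228.14 + 615.45 = 37427.02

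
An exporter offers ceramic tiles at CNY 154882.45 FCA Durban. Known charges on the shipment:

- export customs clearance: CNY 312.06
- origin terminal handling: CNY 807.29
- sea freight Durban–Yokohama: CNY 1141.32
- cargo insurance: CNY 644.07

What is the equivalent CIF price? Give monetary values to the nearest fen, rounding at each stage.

Not relevant to the conversion: export clearance — on the seller under both FCA and CIF; already in the FCA price and stays in the CIF price.
From FCA to CIF, the seller additionally bears: origin terminal, freight, insurance.
CIF price = 154882.45 + 807.29 + 1141.32 + 644.07 = 157475.13

CIF price: CNY 157475.13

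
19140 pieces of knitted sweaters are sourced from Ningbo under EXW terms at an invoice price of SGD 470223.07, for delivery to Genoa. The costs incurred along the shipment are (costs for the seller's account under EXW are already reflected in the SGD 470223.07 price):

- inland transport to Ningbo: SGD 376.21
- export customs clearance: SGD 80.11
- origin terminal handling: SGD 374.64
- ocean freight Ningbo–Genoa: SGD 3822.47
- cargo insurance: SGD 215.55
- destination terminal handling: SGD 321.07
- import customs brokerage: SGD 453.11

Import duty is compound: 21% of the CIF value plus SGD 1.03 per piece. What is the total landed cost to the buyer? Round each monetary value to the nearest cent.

EXW: the seller makes goods available at their premises; the buyer bears all onward costs.
CIF value = EXW price + inland to port + export clearance + origin terminal + freight + insurance = 470223.07 + 376.21 + 80.11 + 374.64 + 3822.47 + 215.55 = 475092.05
Ad valorem component: 475092.05 × 21% = 99769.33
Specific component: 19140 × 1.03 = 19714.20
Import duty = 99769.33 + 19714.20 = 119483.53
Buyer bears: inland to port 376.21 + export clearance 80.11 + origin terminal 374.64 + freight 3822.47 + insurance 215.55 + destination terminal 321.07 + brokerage 453.11 + duty 119483.53 = 125126.69
Landed cost = invoice 470223.07 + 125126.69 = 595349.76

Total landed cost: SGD 595349.76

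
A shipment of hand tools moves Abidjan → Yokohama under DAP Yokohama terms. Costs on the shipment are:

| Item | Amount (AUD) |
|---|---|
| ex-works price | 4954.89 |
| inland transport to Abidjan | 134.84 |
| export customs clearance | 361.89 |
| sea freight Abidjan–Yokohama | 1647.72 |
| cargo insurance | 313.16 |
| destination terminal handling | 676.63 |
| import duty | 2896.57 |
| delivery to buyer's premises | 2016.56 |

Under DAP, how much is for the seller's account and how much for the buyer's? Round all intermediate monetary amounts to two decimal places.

Seller: AUD 10105.69; buyer: AUD 2896.57

DAP: the seller bears all costs to the named destination except import duty and clearance.
Seller's account: goods 4954.89 + inland to port 134.84 + export clearance 361.89 + freight 1647.72 + insurance 313.16 + destination terminal 676.63 + delivery 2016.56 = 10105.69
Buyer's account: duty 2896.57 = 2896.57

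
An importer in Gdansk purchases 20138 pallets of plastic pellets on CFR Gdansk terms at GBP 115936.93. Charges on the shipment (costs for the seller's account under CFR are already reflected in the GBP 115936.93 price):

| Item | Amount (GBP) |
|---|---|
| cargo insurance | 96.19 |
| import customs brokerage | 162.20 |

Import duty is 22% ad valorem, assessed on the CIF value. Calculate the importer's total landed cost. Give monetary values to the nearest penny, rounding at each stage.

Total landed cost: GBP 141722.61

CFR: the seller pays costs through ocean freight to the destination port, but not insurance.
CIF value = CFR price + insurance = 115936.93 + 96.19 = 116033.12
Import duty = 116033.12 × 22% = 25527.29
Buyer bears: insurance 96.19 + brokerage 162.20 + duty 25527.29 = 25785.68
Landed cost = invoice 115936.93 + 25785.68 = 141722.61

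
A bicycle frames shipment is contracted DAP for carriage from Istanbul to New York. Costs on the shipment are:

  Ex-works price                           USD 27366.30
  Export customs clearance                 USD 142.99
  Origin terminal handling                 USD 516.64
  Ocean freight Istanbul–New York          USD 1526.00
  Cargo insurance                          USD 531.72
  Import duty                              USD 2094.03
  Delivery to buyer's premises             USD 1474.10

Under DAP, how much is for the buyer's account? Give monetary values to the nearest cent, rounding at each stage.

DAP: the seller bears all costs to the named destination except import duty and clearance.
Seller's account: goods 27366.30 + export clearance 142.99 + origin terminal 516.64 + freight 1526.00 + insurance 531.72 + delivery 1474.10 = 31557.75
Buyer's account: duty 2094.03 = 2094.03

Buyer's account: USD 2094.03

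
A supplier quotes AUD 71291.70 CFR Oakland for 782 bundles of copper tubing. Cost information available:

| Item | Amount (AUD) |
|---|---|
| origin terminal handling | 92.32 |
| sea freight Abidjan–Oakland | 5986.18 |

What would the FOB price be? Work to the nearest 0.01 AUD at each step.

FOB price: AUD 65305.52

Not relevant to the conversion: origin terminal — on the seller under both CFR and FOB; already in the CFR price and stays in the FOB price.
From CFR to FOB, the seller no longer bears: freight.
FOB price = 71291.70 − 5986.18 = 65305.52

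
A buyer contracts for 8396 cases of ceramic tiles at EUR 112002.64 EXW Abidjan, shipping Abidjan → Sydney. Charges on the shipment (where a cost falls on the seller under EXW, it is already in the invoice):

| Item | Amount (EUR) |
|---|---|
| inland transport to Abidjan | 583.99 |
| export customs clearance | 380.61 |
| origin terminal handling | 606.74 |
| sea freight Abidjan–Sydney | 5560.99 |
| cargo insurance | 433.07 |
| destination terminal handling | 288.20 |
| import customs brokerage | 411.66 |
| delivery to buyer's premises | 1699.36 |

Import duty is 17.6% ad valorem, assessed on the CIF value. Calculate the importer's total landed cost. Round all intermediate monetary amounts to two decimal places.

Total landed cost: EUR 143011.24

EXW: the seller makes goods available at their premises; the buyer bears all onward costs.
CIF value = EXW price + inland to port + export clearance + origin terminal + freight + insurance = 112002.64 + 583.99 + 380.61 + 606.74 + 5560.99 + 433.07 = 119568.04
Import duty = 119568.04 × 17.6% = 21043.98
Buyer bears: inland to port 583.99 + export clearance 380.61 + origin terminal 606.74 + freight 5560.99 + insurance 433.07 + destination terminal 288.20 + brokerage 411.66 + delivery 1699.36 + duty 21043.98 = 31008.60
Landed cost = invoice 112002.64 + 31008.60 = 143011.24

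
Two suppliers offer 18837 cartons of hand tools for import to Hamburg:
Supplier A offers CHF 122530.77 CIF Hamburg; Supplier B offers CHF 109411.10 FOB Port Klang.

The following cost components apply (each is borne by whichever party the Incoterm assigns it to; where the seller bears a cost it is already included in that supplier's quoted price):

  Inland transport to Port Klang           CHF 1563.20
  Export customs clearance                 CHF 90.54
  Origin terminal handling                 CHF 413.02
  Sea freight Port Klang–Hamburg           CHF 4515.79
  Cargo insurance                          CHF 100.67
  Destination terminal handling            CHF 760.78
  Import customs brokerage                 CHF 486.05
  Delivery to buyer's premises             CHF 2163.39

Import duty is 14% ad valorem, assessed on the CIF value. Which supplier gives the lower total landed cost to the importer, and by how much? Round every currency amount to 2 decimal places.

Supplier A (CIF):
The CIF price already equals the CIF value: 122530.77
Import duty = 122530.77 × 14% = 17154.31
Buyer bears (A): 760.78 + 486.05 + 2163.39 = 3410.22
Landed cost (A) = invoice 122530.77 + 3410.22 + duty 17154.31 = 143095.30
Supplier B (FOB):
CIF value = FOB price + freight + insurance = 109411.10 + 4515.79 + 100.67 = 114027.56
Import duty = 114027.56 × 14% = 15963.86
Buyer bears (B): 4515.79 + 100.67 + 760.78 + 486.05 + 2163.39 = 8026.68
Landed cost (B) = invoice 109411.10 + 8026.68 + duty 15963.86 = 133401.64
Difference = |143095.30 − 133401.64| = 9693.66

Supplier B is cheaper by CHF 9693.66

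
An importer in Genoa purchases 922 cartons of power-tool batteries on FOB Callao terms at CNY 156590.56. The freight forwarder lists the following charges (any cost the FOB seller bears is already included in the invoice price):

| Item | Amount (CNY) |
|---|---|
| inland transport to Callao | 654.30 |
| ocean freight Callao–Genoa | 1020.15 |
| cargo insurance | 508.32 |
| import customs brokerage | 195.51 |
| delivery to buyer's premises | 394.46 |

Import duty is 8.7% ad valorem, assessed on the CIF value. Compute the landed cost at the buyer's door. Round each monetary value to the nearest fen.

Total landed cost: CNY 172465.36

FOB: the seller bears costs until goods are on board at the origin port; the buyer bears freight, insurance and all costs thereafter.
Already in the invoice (seller's account under FOB): inland to port — exclude.
CIF value = FOB price + freight + insurance = 156590.56 + 1020.15 + 508.32 = 158119.03
Import duty = 158119.03 × 8.7% = 13756.36
Buyer bears: freight 1020.15 + insurance 508.32 + brokerage 195.51 + delivery 394.46 + duty 13756.36 = 15874.80
Landed cost = invoice 156590.56 + 15874.80 = 172465.36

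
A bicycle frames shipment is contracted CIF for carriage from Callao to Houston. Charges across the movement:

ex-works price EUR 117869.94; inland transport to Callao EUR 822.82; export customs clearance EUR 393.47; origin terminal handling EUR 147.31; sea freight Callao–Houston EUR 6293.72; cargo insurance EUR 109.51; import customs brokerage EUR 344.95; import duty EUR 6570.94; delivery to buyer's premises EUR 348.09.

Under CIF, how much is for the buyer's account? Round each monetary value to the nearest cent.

Buyer's account: EUR 7263.98

CIF: the seller pays costs through ocean freight and marine insurance to the destination port.
Seller's account: goods 117869.94 + inland to port 822.82 + export clearance 393.47 + origin terminal 147.31 + freight 6293.72 + insurance 109.51 = 125636.77
Buyer's account: brokerage 344.95 + duty 6570.94 + delivery 348.09 = 7263.98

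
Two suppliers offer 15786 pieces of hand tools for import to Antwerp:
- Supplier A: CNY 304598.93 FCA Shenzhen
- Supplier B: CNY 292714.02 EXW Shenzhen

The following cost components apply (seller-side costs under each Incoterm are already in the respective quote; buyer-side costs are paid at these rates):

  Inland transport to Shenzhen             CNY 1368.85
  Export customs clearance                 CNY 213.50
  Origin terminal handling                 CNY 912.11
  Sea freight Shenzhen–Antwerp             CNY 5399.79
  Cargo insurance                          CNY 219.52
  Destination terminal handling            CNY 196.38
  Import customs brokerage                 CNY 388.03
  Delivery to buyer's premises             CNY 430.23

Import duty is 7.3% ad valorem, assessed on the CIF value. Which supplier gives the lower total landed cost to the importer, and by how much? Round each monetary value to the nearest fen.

Supplier A (FCA):
CIF value = FCA price + origin terminal + freight + insurance = 304598.93 + 912.11 + 5399.79 + 219.52 = 311130.35
Import duty = 311130.35 × 7.3% = 22712.52
Buyer bears (A): 912.11 + 5399.79 + 219.52 + 196.38 + 388.03 + 430.23 = 7546.06
Landed cost (A) = invoice 304598.93 + 7546.06 + duty 22712.52 = 334857.51
Supplier B (EXW):
CIF value = EXW price + inland to port + export clearance + origin terminal + freight + insurance = 292714.02 + 1368.85 + 213.50 + 912.11 + 5399.79 + 219.52 = 300827.79
Import duty = 300827.79 × 7.3% = 21960.43
Buyer bears (B): 1368.85 + 213.50 + 912.11 + 5399.79 + 219.52 + 196.38 + 388.03 + 430.23 = 9128.41
Landed cost (B) = invoice 292714.02 + 9128.41 + duty 21960.43 = 323802.86
Difference = |334857.51 − 323802.86| = 11054.65

Supplier B is cheaper by CNY 11054.65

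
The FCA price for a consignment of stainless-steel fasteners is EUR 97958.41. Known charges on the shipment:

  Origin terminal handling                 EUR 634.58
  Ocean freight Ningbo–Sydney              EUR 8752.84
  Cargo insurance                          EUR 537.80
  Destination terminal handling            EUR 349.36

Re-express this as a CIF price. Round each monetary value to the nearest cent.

Not relevant to the conversion: destination terminal — on the buyer under both terms; not part of either seller's price.
From FCA to CIF, the seller additionally bears: origin terminal, freight, insurance.
CIF price = 97958.41 + 634.58 + 8752.84 + 537.80 = 107883.63

CIF price: EUR 107883.63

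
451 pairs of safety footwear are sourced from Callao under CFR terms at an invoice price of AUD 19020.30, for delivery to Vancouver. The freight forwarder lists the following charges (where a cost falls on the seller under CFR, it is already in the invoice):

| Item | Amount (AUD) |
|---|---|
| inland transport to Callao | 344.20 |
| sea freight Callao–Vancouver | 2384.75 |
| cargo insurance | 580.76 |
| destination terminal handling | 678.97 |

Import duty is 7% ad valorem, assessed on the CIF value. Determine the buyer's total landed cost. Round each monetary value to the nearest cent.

CFR: the seller pays costs through ocean freight to the destination port, but not insurance.
Already in the invoice (seller's account under CFR): inland to port, freight — exclude.
CIF value = CFR price + insurance = 19020.30 + 580.76 = 19601.06
Import duty = 19601.06 × 7% = 1372.07
Buyer bears: insurance 580.76 + destination terminal 678.97 + duty 1372.07 = 2631.80
Landed cost = invoice 19020.30 + 2631.80 = 21652.10

Total landed cost: AUD 21652.10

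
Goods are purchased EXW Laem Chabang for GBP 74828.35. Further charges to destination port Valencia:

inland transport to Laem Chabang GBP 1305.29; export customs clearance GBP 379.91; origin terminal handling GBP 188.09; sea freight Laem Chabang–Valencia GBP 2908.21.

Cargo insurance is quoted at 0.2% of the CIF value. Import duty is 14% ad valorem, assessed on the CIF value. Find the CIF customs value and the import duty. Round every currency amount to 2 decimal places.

Let C be the CIF value. C = EXW price + pre-shipment costs + freight + 0.2% × C
C − 0.2% × C = 74828.35 + 1305.29 + 379.91 + 188.09 + 2908.21
0.998 × C = 79609.85
C = 79609.85 / 0.998 = 79769.39
Insurance premium = 0.2% × 79769.39 = 159.54
Import duty = 79769.39 × 14% = 11167.71

CIF value: GBP 79769.39; import duty: GBP 11167.71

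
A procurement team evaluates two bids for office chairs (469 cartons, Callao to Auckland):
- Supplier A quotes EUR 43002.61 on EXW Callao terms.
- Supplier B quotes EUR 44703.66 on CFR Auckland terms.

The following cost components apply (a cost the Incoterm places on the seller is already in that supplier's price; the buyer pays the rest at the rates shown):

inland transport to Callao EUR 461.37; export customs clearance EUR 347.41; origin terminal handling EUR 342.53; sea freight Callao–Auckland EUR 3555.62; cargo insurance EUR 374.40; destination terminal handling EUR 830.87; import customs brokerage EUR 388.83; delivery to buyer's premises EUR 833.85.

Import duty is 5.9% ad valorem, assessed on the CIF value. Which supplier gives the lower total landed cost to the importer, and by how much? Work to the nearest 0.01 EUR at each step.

Supplier A (EXW):
CIF value = EXW price + inland to port + export clearance + origin terminal + freight + insurance = 43002.61 + 461.37 + 347.41 + 342.53 + 3555.62 + 374.40 = 48083.94
Import duty = 48083.94 × 5.9% = 2836.95
Buyer bears (A): 461.37 + 347.41 + 342.53 + 3555.62 + 374.40 + 830.87 + 388.83 + 833.85 = 7134.88
Landed cost (A) = invoice 43002.61 + 7134.88 + duty 2836.95 = 52974.44
Supplier B (CFR):
CIF value = CFR price + insurance = 44703.66 + 374.40 = 45078.06
Import duty = 45078.06 × 5.9% = 2659.61
Buyer bears (B): 374.40 + 830.87 + 388.83 + 833.85 = 2427.95
Landed cost (B) = invoice 44703.66 + 2427.95 + duty 2659.61 = 49791.22
Difference = |52974.44 − 49791.22| = 3183.22

Supplier B is cheaper by EUR 3183.22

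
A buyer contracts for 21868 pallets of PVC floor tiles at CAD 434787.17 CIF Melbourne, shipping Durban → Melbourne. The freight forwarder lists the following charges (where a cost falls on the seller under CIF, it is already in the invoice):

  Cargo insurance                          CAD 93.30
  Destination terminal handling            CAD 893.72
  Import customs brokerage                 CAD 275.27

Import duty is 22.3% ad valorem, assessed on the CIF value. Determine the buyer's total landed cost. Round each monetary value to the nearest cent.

Total landed cost: CAD 532913.70

CIF: the seller pays costs through ocean freight and marine insurance to the destination port.
Already in the invoice (seller's account under CIF): insurance — exclude.
The CIF price already equals the CIF value: 434787.17
Import duty = 434787.17 × 22.3% = 96957.54
Buyer bears: destination terminal 893.72 + brokerage 275.27 + duty 96957.54 = 98126.53
Landed cost = invoice 434787.17 + 98126.53 = 532913.70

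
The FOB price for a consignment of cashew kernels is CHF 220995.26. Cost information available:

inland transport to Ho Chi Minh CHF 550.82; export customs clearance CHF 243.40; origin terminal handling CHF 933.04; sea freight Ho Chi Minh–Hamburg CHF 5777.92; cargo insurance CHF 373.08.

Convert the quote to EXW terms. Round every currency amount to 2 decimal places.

Not relevant to the conversion: insurance, freight — on the buyer under both terms; not part of either seller's price.
From FOB to EXW, the seller no longer bears: inland to port, export clearance, origin terminal.
EXW price = 220995.26 − 550.82 − 243.40 − 933.04 = 219268.00

EXW price: CHF 219268.00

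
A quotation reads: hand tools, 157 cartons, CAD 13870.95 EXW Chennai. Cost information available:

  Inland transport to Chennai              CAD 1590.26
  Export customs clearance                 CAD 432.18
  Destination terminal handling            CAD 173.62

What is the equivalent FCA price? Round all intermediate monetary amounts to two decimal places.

Not relevant to the conversion: destination terminal — on the buyer under both terms; not part of either seller's price.
From EXW to FCA, the seller additionally bears: inland to port, export clearance.
FCA price = 13870.95 + 1590.26 + 432.18 = 15893.39

FCA price: CAD 15893.39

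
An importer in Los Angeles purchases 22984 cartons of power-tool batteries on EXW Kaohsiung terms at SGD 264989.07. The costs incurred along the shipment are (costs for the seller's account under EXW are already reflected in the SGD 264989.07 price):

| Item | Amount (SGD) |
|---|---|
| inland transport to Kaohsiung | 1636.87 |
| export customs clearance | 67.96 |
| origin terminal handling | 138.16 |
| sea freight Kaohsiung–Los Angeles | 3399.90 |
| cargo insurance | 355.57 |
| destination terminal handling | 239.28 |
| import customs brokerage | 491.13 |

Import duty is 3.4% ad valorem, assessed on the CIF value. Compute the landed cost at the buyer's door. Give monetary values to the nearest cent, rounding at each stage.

Total landed cost: SGD 280517.92

EXW: the seller makes goods available at their premises; the buyer bears all onward costs.
CIF value = EXW price + inland to port + export clearance + origin terminal + freight + insurance = 264989.07 + 1636.87 + 67.96 + 138.16 + 3399.90 + 355.57 = 270587.53
Import duty = 270587.53 × 3.4% = 9199.98
Buyer bears: inland to port 1636.87 + export clearance 67.96 + origin terminal 138.16 + freight 3399.90 + insurance 355.57 + destination terminal 239.28 + brokerage 491.13 + duty 9199.98 = 15528.85
Landed cost = invoice 264989.07 + 15528.85 = 280517.92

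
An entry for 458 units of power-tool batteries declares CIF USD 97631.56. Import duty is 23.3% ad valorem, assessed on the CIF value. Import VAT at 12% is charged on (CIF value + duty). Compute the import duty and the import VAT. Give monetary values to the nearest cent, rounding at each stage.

Import duty = 97631.56 × 23.3% = 22748.15
VAT base = CIF + duty = 97631.56 + 22748.15 = 120379.71
Import VAT = 120379.71 × 12% = 14445.57

Import duty: USD 22748.15; import VAT: USD 14445.57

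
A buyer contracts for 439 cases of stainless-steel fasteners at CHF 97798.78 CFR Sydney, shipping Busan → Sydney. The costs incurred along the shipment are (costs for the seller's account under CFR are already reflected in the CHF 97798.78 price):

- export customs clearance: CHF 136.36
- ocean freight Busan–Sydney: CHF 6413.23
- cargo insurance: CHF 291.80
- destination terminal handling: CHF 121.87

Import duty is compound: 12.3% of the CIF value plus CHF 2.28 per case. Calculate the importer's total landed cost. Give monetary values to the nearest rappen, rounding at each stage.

CFR: the seller pays costs through ocean freight to the destination port, but not insurance.
Already in the invoice (seller's account under CFR): export clearance, freight — exclude.
CIF value = CFR price + insurance = 97798.78 + 291.80 = 98090.58
Ad valorem component: 98090.58 × 12.3% = 12065.14
Specific component: 439 × 2.28 = 1000.92
Import duty = 12065.14 + 1000.92 = 13066.06
Buyer bears: insurance 291.80 + destination terminal 121.87 + duty 13066.06 = 13479.73
Landed cost = invoice 97798.78 + 13479.73 = 111278.51

Total landed cost: CHF 111278.51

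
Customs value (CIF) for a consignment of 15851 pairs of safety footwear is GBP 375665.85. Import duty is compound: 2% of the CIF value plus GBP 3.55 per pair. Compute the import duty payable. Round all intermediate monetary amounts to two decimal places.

Ad valorem component: 375665.85 × 2% = 7513.32
Specific component: 15851 × 3.55 = 56271.05
Import duty = 7513.32 + 56271.05 = 63784.37

Import duty: GBP 63784.37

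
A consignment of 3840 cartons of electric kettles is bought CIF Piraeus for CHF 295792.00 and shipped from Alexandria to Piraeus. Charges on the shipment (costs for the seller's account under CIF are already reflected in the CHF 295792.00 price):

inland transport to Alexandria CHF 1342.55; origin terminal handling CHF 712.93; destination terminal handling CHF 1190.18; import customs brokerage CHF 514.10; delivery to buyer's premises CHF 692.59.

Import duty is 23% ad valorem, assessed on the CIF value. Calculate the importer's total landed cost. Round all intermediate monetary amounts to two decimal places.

CIF: the seller pays costs through ocean freight and marine insurance to the destination port.
Already in the invoice (seller's account under CIF): inland to port, origin terminal — exclude.
The CIF price already equals the CIF value: 295792.00
Import duty = 295792.00 × 23% = 68032.16
Buyer bears: destination terminal 1190.18 + brokerage 514.10 + delivery 692.59 + duty 68032.16 = 70429.03
Landed cost = invoice 295792.00 + 70429.03 = 366221.03

Total landed cost: CHF 366221.03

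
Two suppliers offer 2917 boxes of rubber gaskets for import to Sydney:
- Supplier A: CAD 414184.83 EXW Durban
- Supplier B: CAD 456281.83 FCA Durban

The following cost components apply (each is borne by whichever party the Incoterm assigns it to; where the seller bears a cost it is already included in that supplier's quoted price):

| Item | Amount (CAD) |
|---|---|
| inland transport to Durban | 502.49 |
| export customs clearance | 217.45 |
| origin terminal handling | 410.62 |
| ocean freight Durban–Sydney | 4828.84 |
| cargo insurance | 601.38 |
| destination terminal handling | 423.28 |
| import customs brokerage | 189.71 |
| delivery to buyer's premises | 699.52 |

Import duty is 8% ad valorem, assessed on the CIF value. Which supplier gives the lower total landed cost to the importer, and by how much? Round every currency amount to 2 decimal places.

Supplier A is cheaper by CAD 44687.22

Supplier A (EXW):
CIF value = EXW price + inland to port + export clearance + origin terminal + freight + insurance = 414184.83 + 502.49 + 217.45 + 410.62 + 4828.84 + 601.38 = 420745.61
Import duty = 420745.61 × 8% = 33659.65
Buyer bears (A): 502.49 + 217.45 + 410.62 + 4828.84 + 601.38 + 423.28 + 189.71 + 699.52 = 7873.29
Landed cost (A) = invoice 414184.83 + 7873.29 + duty 33659.65 = 455717.77
Supplier B (FCA):
CIF value = FCA price + origin terminal + freight + insurance = 456281.83 + 410.62 + 4828.84 + 601.38 = 462122.67
Import duty = 462122.67 × 8% = 36969.81
Buyer bears (B): 410.62 + 4828.84 + 601.38 + 423.28 + 189.71 + 699.52 = 7153.35
Landed cost (B) = invoice 456281.83 + 7153.35 + duty 36969.81 = 500404.99
Difference = |455717.77 − 500404.99| = 44687.22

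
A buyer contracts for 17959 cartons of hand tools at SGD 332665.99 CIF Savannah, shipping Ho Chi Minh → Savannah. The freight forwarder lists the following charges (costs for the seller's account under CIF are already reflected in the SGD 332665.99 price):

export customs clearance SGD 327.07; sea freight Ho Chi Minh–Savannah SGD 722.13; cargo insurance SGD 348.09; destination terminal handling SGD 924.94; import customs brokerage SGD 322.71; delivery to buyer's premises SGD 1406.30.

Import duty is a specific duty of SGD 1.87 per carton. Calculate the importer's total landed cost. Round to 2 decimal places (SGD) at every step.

CIF: the seller pays costs through ocean freight and marine insurance to the destination port.
Already in the invoice (seller's account under CIF): export clearance, freight, insurance — exclude.
The CIF price already equals the CIF value: 332665.99
Import duty = 17959 × 1.87 = 33583.33
Buyer bears: destination terminal 924.94 + brokerage 322.71 + delivery 1406.30 + duty 33583.33 = 36237.28
Landed cost = invoice 332665.99 + 36237.28 = 368903.27

Total landed cost: SGD 368903.27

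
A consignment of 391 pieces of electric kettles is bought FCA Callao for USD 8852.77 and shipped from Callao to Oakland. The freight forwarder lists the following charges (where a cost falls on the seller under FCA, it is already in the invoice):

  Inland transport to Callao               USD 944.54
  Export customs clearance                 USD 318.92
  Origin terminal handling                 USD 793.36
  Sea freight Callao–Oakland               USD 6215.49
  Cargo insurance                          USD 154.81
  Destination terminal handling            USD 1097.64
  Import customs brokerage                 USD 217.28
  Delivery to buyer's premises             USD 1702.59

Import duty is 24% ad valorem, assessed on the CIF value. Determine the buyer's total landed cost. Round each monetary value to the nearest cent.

Total landed cost: USD 22877.88

FCA: the seller delivers export-cleared goods to the carrier; the buyer bears costs from that point.
Already in the invoice (seller's account under FCA): inland to port, export clearance — exclude.
CIF value = FCA price + origin terminal + freight + insurance = 8852.77 + 793.36 + 6215.49 + 154.81 = 16016.43
Import duty = 16016.43 × 24% = 3843.94
Buyer bears: origin terminal 793.36 + freight 6215.49 + insurance 154.81 + destination terminal 1097.64 + brokerage 217.28 + delivery 1702.59 + duty 3843.94 = 14025.11
Landed cost = invoice 8852.77 + 14025.11 = 22877.88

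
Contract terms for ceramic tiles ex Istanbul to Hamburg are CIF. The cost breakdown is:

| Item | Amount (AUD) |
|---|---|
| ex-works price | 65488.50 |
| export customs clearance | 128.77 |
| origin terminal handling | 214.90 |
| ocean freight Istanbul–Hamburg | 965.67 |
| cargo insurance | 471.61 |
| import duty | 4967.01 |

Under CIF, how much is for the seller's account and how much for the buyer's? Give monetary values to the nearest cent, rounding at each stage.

CIF: the seller pays costs through ocean freight and marine insurance to the destination port.
Seller's account: goods 65488.50 + export clearance 128.77 + origin terminal 214.90 + freight 965.67 + insurance 471.61 = 67269.45
Buyer's account: duty 4967.01 = 4967.01

Seller: AUD 67269.45; buyer: AUD 4967.01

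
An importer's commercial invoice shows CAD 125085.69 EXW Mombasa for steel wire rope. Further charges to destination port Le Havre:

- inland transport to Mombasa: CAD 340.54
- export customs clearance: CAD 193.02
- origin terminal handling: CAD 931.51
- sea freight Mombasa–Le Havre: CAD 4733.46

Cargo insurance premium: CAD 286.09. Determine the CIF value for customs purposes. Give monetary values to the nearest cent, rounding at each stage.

CIF = EXW price + pre-shipment costs + freight + insurance
CIF = 125085.69 + 340.54 + 193.02 + 931.51 + 4733.46 + 286.09 = 131570.31

CIF value: CAD 131570.31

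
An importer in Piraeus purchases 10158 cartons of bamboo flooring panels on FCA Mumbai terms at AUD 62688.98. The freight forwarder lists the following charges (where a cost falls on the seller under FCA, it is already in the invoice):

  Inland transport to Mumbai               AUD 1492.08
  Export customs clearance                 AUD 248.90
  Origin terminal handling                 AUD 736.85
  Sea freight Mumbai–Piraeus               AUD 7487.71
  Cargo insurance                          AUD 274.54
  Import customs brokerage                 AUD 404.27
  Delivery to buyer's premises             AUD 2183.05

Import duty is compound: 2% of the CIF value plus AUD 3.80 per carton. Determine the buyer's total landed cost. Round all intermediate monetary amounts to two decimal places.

FCA: the seller delivers export-cleared goods to the carrier; the buyer bears costs from that point.
Already in the invoice (seller's account under FCA): inland to port, export clearance — exclude.
CIF value = FCA price + origin terminal + freight + insurance = 62688.98 + 736.85 + 7487.71 + 274.54 = 71188.08
Ad valorem component: 71188.08 × 2% = 1423.76
Specific component: 10158 × 3.80 = 38600.40
Import duty = 1423.76 + 38600.40 = 40024.16
Buyer bears: origin terminal 736.85 + freight 7487.71 + insurance 274.54 + brokerage 404.27 + delivery 2183.05 + duty 40024.16 = 51110.58
Landed cost = invoice 62688.98 + 51110.58 = 113799.56

Total landed cost: AUD 113799.56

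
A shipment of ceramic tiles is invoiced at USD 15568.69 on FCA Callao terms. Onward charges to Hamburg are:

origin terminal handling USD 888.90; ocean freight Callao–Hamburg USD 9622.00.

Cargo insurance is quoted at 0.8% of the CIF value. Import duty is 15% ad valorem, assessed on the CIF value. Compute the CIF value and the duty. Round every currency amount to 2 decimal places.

Let C be the CIF value. C = FCA price + pre-shipment costs + freight + 0.8% × C
C − 0.8% × C = 15568.69 + 888.90 + 9622.00
0.992 × C = 26079.59
C = 26079.59 / 0.992 = 26289.91
Insurance premium = 0.8% × 26289.91 = 210.32
Import duty = 26289.91 × 15% = 3943.49

CIF value: USD 26289.91; import duty: USD 3943.49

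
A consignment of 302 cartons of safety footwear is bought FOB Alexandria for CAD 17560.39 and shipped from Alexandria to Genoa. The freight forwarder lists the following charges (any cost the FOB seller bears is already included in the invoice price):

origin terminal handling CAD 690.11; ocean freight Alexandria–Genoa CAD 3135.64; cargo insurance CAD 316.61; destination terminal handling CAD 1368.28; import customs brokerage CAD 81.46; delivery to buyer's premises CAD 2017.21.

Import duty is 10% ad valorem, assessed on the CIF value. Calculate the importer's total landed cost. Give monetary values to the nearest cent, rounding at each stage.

Total landed cost: CAD 26580.85

FOB: the seller bears costs until goods are on board at the origin port; the buyer bears freight, insurance and all costs thereafter.
Already in the invoice (seller's account under FOB): origin terminal — exclude.
CIF value = FOB price + freight + insurance = 17560.39 + 3135.64 + 316.61 = 21012.64
Import duty = 21012.64 × 10% = 2101.26
Buyer bears: freight 3135.64 + insurance 316.61 + destination terminal 1368.28 + brokerage 81.46 + delivery 2017.21 + duty 2101.26 = 9020.46
Landed cost = invoice 17560.39 + 9020.46 = 26580.85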